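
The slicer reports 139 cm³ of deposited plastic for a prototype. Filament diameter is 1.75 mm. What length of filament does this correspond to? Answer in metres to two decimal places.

A = π r² = π × 0.875² = 2.4053 mm².
L = 139000 mm³ / 2.4053 mm² = 57789.05 mm, i.e. 57.79 m.

57.79 m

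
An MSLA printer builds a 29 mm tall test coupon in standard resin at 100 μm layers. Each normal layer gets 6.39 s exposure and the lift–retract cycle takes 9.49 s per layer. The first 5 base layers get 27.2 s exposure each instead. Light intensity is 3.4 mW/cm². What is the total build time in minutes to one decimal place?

78.5 minutes

Number of layers: 29 / 0.1 → 290 (rounded up).
Bottom layers: 5 × (27.2 + 9.49) → 183.45 s.
Regular layers = 285 × (6.39 + 9.49), so 4525.8 s.
Total = 183.45 + 4525.8 = 4709.25 s = 78.5 minutes.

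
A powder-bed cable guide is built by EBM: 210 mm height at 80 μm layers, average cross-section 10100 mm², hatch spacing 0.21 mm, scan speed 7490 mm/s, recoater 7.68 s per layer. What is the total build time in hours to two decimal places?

10.28 hours

Number of layers: 210 / 0.08 → 2625 (rounded up).
Hatch length per layer = 10100 / 0.21 = 48095.2 mm.
Beam time per layer = 48095.2 / 7490 = 6.4213 s.
Time per layer = 6.4213 + 7.68 = 14.1013 s.
2625 layers × 14.1013 s/layer = 37015.9125 s, i.e. 10.28 hours.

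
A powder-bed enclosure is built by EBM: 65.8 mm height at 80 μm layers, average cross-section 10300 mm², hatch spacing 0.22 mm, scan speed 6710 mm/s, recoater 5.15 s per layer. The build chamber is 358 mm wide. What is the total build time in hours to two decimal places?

2.77 hours

Number of layers: 65.8 / 0.08 → 823 (rounded up).
Hatch length per layer = 10300 / 0.22, so 46818.2 mm.
Per-layer scan time: 46818.2 / 6710 → 6.9774 s.
Per-layer time = 6.9774 + 5.15, so 12.1274 s.
Build time = 823 × 12.1274 = 9980.8502 s = 2.77 hours.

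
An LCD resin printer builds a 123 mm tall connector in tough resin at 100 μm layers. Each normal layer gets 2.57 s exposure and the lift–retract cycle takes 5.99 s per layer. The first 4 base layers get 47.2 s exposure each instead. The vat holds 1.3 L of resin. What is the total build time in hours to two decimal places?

Layer count = ceil(123 / 0.1) = 1230.
Burn-in layers: 4 × (47.2 + 5.99) → 212.76 s.
Remaining layers: 1226 × (2.57 + 5.99) → 10494.56 s.
Sum: 212.76 + 10494.56 = 10707.32 s → 2.97 hours.

2.97 hours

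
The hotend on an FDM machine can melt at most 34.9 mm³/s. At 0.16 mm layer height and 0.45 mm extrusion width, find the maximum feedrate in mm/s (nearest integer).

A = 0.16 × 0.45, so 0.072 mm².
Max speed = 34.9 / 0.072 = 484.72 ≈ 485 mm/s.

485 mm/s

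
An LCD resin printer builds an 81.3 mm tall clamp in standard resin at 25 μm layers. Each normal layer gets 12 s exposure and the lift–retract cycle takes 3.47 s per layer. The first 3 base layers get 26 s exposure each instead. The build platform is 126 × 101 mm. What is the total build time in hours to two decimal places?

Number of layers: 81.3 / 0.025 → 3252 (rounded up).
Burn-in layers: 3 × (26 + 3.47) → 88.41 s.
Remaining layers: 3249 × (12 + 3.47) → 50262.03 s.
Total = 88.41 + 50262.03 = 50350.44 s = 13.99 hours.

13.99 hours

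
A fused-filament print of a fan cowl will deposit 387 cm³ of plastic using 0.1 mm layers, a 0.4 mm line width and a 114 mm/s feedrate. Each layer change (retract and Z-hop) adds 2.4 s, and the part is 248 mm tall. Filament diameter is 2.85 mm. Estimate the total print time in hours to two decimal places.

Extrusion cross-section = 0.1 × 0.4, so 0.04 mm².
Total extruded path = 387000/0.04 = 9675000 mm.
Print-move time = 9675000 / 114 = 84868.4 s.
Number of layers: 248 / 0.1 → 2480 (rounded up).
Layer-change overhead = 2480 × 2.4 = 5952 s.
Total = 84868.4 + 5952 = 90820.4 s = 25.23 hours.

25.23 hours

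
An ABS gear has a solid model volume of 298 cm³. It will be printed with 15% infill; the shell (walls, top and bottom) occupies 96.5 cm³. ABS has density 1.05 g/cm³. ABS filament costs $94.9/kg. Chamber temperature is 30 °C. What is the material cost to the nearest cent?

$12.63

Volume inside the shell: 298 − 96.5 → 201.5 cm³.
Infill deposited: 0.15 × 201.5 → 30.225 cm³.
Deposited volume: 96.5 + 30.225 → 126.725 cm³.
Mass: 126.725 × 1.05 → 133.06125 g.
Cost = 133.06125 g / 1000 × $94.9/kg = $12.63.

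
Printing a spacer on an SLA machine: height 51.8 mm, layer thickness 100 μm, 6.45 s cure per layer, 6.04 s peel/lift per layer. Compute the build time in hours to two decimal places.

1.80 hours

Layer count = ceil(51.8 / 0.1) = 518.
Per-layer time = 6.45 + 6.04, so 12.49 s.
Total = 518 × 12.49 = 6469.82 s = 1.80 hours.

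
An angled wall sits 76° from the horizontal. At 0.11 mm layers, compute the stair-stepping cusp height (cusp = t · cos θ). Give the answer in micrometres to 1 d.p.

26.6 μm

Cusp = layer height × cos(76°) = 0.11 × 0.2419 = 0.026609 mm = 26.6 μm.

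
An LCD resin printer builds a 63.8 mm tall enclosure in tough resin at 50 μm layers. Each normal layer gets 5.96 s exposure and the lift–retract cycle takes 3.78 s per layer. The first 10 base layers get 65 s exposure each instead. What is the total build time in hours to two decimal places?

3.62 hours

Layer count = ceil(63.8 / 0.05) = 1276.
Bottom layers = 10 × (65 + 3.78) = 687.8 s.
Normal layers: 1266 × (5.96 + 3.78) → 12330.84 s.
Sum: 687.8 + 12330.84 = 13018.64 s → 3.62 hours.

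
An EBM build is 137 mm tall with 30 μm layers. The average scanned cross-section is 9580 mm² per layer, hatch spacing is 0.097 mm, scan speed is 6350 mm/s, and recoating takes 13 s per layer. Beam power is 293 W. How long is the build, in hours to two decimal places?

36.22 hours

Number of layers: 137 / 0.03 → 4567 (rounded up).
Hatch length per layer = 9580 / 0.097 = 98762.9 mm.
Per-layer scan time = 98762.9 / 6350 = 15.5532 s.
Per-layer time: 15.5532 + 13 → 28.5532 s.
Total: 4567 × 28.5532 s = 130402.4644 s → 36.22 hours.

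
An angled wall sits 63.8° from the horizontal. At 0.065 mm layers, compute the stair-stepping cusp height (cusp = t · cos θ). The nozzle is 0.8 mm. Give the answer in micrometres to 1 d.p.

h_c = t·cos θ = 0.065 × 0.4415 = 0.028698 mm (28.7 μm).

28.7 μm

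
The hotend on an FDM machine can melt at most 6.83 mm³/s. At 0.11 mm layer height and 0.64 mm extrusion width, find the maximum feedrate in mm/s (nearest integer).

97 mm/s

Extrusion cross-section = 0.11 × 0.64, so 0.0704 mm².
Max speed = 6.83 / 0.0704 = 97.02 ≈ 97 mm/s.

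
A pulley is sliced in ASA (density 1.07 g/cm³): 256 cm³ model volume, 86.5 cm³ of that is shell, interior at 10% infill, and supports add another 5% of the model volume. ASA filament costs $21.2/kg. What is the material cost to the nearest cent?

$2.64

Interior volume: 256 − 86.5 → 169.5 cm³.
Deposited infill: 0.10 × 169.5 → 16.95 cm³.
Support = 0.05 × 256 = 12.8 cm³.
Total extruded = 86.5 + 16.95 + 12.8, so 116.25 cm³.
Mass = 116.25 × 1.07, so 124.3875 g.
At $21.2/kg: 124.3875/1000 × 21.2 = $2.64.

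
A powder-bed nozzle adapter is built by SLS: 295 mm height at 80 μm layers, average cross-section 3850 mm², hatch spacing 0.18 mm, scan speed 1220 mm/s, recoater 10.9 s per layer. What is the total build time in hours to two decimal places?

29.13 hours

Layers = ⌈295/0.08⌉ = 3688.
Hatch length per layer: 3850 / 0.18 → 21388.9 mm.
Laser time per layer: 21388.9 / 1220 → 17.5319 s.
Layer cycle: 17.5319 + 10.9 → 28.4319 s.
Total: 3688 × 28.4319 s = 104856.8472 s → 29.13 hours.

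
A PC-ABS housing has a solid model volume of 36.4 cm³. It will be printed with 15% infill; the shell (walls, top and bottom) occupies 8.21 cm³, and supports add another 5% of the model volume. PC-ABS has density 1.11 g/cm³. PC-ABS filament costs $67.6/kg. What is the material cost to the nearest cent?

Infill region = 36.4 − 8.21, so 28.19 cm³.
Infill deposited = 0.15 × 28.19 = 4.2285 cm³.
Support = 0.05 × 36.4, so 1.82 cm³.
Total printed volume: 8.21 + 4.2285 + 1.82 → 14.2585 cm³.
Mass = 14.2585 × 1.11, so 15.826935 g.
Cost = 15.826935 g / 1000 × $67.6/kg = $1.07.

$1.07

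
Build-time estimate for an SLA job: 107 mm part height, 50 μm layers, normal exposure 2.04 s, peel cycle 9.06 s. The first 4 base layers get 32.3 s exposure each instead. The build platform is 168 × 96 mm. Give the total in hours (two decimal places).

Layers = ⌈107/0.05⌉ = 2140.
Base layers = 4 × (32.3 + 9.06), so 165.44 s.
Normal layers: 2136 × (2.04 + 9.06) → 23709.6 s.
Sum: 165.44 + 23709.6 = 23875.04 s → 6.63 hours.

6.63 hours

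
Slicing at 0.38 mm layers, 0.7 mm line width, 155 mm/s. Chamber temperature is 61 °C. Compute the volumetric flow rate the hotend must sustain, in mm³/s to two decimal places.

41.23

A = 0.38 × 0.7 = 0.266 mm².
Q = v·A = 155 × 0.266 = 41.23 mm³/s.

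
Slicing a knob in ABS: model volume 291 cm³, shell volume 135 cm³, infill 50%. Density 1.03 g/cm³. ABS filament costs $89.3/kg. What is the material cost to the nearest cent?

$19.59

Volume inside the shell = 291 − 135 = 156 cm³.
Deposited infill: 0.50 × 156 → 78 cm³.
Deposited volume: 135 + 78 → 213 cm³.
Mass = 213 × 1.03, so 219.39 g.
Cost = 219.39 g / 1000 × $89.3/kg = $19.59.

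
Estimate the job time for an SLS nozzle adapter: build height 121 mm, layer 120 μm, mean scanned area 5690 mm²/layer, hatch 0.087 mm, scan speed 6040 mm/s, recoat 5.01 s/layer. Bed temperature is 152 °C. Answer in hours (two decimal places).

Number of layers: 121 / 0.12 → 1009 (rounded up).
Hatch length per layer = 5690 / 0.087, so 65402.3 mm.
Per-layer scan time = 65402.3 / 6040 = 10.8282 s.
Time per layer = 10.8282 + 5.01 = 15.8382 s.
Total: 1009 × 15.8382 s = 15980.7438 s → 4.44 hours.

4.44 hours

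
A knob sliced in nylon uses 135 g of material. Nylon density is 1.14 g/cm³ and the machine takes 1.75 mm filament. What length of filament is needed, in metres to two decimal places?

Extruded volume: 135/1.14 = 118.4211 cm³ (118421.1 mm³).
Cross-section of 1.75 mm filament: π·(1.75/2)² = 2.4053 mm².
L = V/A = 118421.1/2.4053 = 49233.4 mm → 49.23 m.

49.23 m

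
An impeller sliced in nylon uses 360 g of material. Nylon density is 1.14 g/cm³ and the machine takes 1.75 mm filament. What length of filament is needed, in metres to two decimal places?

131.29 m

Extruded volume: 360/1.14 = 315.7895 cm³ (315789.5 mm³).
Filament cross-section = π × (1.75/2)² = 2.4053 mm².
L = V/A = 315789.5/2.4053 = 131289.03 mm → 131.29 m.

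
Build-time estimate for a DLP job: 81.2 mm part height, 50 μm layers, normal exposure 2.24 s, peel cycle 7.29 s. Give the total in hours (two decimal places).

Layer count = ceil(81.2 / 0.05) = 1624.
Each layer takes: 2.24 + 7.29 → 9.53 s.
Total = 1624 × 9.53 = 15476.72 s = 4.30 hours.

4.30 hours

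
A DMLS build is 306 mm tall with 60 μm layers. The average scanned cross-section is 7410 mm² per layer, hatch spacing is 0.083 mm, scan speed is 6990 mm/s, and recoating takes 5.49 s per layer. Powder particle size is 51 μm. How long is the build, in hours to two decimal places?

25.87 hours

Number of layers: 306 / 0.06 → 5100 (rounded up).
Scan path per layer: 7410 / 0.083 → 89277.1 mm.
Per-layer scan time: 89277.1 / 6990 → 12.7721 s.
Time per layer = 12.7721 + 5.49, so 18.2621 s.
Total: 5100 × 18.2621 s = 93136.71 s → 25.87 hours.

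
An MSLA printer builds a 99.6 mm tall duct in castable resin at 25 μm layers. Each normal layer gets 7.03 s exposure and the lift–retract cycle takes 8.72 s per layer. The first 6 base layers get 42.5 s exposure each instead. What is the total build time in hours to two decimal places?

Number of layers: 99.6 / 0.025 → 3984 (rounded up).
Base layers = 6 × (42.5 + 8.72), so 307.32 s.
Remaining layers: 3978 × (7.03 + 8.72) → 62653.5 s.
Sum: 307.32 + 62653.5 = 62960.82 s → 17.49 hours.

17.49 hours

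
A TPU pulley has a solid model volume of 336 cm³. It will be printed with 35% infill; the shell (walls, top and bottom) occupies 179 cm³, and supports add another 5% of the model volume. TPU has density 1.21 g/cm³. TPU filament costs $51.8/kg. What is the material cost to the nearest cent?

$15.72

Infill region = 336 − 179 = 157 cm³.
Infill deposited: 0.35 × 157 → 54.95 cm³.
Support = 0.05 × 336, so 16.8 cm³.
Total extruded = 179 + 54.95 + 16.8 = 250.75 cm³.
Mass = 250.75 × 1.21 = 303.4075 g.
Cost = 303.4075 g / 1000 × $51.8/kg = $15.72.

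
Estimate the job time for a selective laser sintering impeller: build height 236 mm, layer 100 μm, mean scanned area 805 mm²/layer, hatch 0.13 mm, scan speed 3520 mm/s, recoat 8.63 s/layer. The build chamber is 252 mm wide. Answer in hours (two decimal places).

Layers = ⌈236/0.1⌉ = 2360.
Scan path per layer: 805 / 0.13 → 6192.3 mm.
Scan time per layer: 6192.3 / 3520 → 1.7592 s.
Time per layer: 1.7592 + 8.63 → 10.3892 s.
Build time = 2360 × 10.3892 = 24518.512 s = 6.81 hours.

6.81 hours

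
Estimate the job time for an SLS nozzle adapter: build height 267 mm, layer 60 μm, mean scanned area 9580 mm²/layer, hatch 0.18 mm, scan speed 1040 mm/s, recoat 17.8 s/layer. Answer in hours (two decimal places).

Layer count = ceil(267 / 0.06) = 4450.
Scan path per layer: 9580 / 0.18 → 53222.2 mm.
Scan time per layer = 53222.2 / 1040, so 51.1752 s.
Layer cycle = 51.1752 + 17.8 = 68.9752 s.
Total: 4450 × 68.9752 s = 306939.64 s → 85.26 hours.

85.26 hours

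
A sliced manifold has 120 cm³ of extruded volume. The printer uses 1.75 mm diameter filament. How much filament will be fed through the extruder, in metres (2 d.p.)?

49.89 m

Filament cross-section = π × (1.75/2)² = 2.4053 mm².
L = 120000 mm³ / 2.4053 mm² = 49889.83 mm, i.e. 49.89 m.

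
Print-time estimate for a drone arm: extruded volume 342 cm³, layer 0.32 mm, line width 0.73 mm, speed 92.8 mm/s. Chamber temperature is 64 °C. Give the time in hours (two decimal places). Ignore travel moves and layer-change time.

Bead cross-section = 0.32 × 0.73 = 0.2336 mm².
Path length: 342000 mm³ / 0.2336 mm² → 1464041.1 mm.
Time extruding: 1464041.1 / 92.8 → 15776.3 s.
That's 15776.3 s → 4.38 hours.

4.38 hours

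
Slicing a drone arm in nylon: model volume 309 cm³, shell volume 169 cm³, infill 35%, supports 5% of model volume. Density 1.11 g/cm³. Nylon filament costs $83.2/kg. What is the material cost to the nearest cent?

Infill region: 309 − 169 → 140 cm³.
Infill volume = 0.35 × 140 = 49 cm³.
Support = 0.05 × 309 = 15.45 cm³.
Deposited volume = 169 + 49 + 15.45 = 233.45 cm³.
Mass: 233.45 × 1.11 → 259.1295 g.
Cost = 259.1295 g / 1000 × $83.2/kg = $21.56.

$21.56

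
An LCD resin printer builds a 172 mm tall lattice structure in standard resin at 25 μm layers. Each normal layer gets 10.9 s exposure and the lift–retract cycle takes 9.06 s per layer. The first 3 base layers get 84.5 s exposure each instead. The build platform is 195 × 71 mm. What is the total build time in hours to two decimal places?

38.21 hours

Number of layers: 172 / 0.025 → 6880 (rounded up).
Base layers = 3 × (84.5 + 9.06) = 280.68 s.
Regular layers: 6877 × (10.9 + 9.06) → 137264.92 s.
Total = 280.68 + 137264.92 = 137545.6 s = 38.21 hours.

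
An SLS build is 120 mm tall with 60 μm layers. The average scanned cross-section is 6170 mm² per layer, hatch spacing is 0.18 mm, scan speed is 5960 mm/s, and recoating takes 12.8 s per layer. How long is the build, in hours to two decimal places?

Layer count = ceil(120 / 0.06) = 2000.
Hatch length per layer = 6170 / 0.18 = 34277.8 mm.
Laser time per layer = 34277.8 / 5960, so 5.7513 s.
Time per layer: 5.7513 + 12.8 → 18.5513 s.
Build time = 2000 × 18.5513 = 37102.6 s = 10.31 hours.

10.31 hours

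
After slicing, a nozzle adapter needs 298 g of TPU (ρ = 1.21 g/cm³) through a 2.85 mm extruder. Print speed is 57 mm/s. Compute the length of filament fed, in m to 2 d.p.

38.61 m

Volume = 298 g / 1.21 g·cm⁻³ = 246.281 cm³ = 246281 mm³.
Cross-section of 2.85 mm filament: π·(2.85/2)² = 6.3794 mm².
Length = 246281 / 6.3794 = 38605.67 mm = 38.61 m.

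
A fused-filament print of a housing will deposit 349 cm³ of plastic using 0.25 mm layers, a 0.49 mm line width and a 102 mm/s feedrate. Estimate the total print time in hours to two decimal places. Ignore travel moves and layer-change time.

Bead cross-section = 0.25 × 0.49 = 0.1225 mm².
Toolpath length = 349 cm³ / 0.1225 mm² = 349000 / 0.1225 = 2848979.6 mm.
Print-move time = 2848979.6 / 102 = 27931.2 s.
In the requested units: 27931.2 s = 7.76 hours.

7.76 hours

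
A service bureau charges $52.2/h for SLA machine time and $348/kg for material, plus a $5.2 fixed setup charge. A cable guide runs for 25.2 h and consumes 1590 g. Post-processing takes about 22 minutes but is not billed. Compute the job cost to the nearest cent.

Time charge: 52.2 × 25.2 → $1315.44.
Feedstock cost = 348 × 1590/1000, so $553.32.
Total = 1315.44 + 553.32 + 5.2 = $1873.96.

$1873.96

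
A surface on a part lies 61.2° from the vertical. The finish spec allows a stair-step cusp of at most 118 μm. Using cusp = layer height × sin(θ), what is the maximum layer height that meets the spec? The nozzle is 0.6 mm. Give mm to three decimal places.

t = h_c / sin θ = 0.118 / 0.8763 = 0.135 mm.

0.135 mm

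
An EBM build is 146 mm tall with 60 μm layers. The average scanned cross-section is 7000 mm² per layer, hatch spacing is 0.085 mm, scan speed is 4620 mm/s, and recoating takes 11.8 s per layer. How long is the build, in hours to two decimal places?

20.03 hours

Number of layers: 146 / 0.06 → 2434 (rounded up).
Scan path per layer: 7000 / 0.085 → 82352.9 mm.
Scan time per layer = 82352.9 / 4620 = 17.8253 s.
Time per layer: 17.8253 + 11.8 → 29.6253 s.
Total: 2434 × 29.6253 s = 72107.9802 s → 20.03 hours.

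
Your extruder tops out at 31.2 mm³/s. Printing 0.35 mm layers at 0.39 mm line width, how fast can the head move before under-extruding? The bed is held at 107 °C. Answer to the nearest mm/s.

Extrusion cross-section = 0.35 × 0.39, so 0.1365 mm².
v_max = Q/A = 31.2/0.1365 = 228.57 mm/s → 229 mm/s.

229 mm/s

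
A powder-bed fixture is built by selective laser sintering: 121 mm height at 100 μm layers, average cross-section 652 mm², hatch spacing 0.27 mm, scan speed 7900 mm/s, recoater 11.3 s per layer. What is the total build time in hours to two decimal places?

3.90 hours

Layers = ⌈121/0.1⌉ = 1210.
Scan path per layer = 652 / 0.27, so 2414.8 mm.
Per-layer scan time = 2414.8 / 7900 = 0.3057 s.
Layer cycle = 0.3057 + 11.3 = 11.6057 s.
1210 layers × 11.6057 s/layer = 14042.897 s, i.e. 3.90 hours.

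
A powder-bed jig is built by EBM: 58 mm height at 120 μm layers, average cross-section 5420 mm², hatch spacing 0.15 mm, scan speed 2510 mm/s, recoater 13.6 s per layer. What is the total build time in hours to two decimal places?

Layer count = ceil(58 / 0.12) = 484.
Scan path per layer: 5420 / 0.15 → 36133.3 mm.
Beam time per layer = 36133.3 / 2510, so 14.3957 s.
Time per layer = 14.3957 + 13.6 = 27.9957 s.
Build time = 484 × 27.9957 = 13549.9188 s = 3.76 hours.

3.76 hours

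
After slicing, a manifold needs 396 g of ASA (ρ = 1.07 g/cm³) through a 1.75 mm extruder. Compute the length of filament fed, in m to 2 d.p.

153.87 m

Volume = 396 g / 1.07 g·cm⁻³ = 370.0935 cm³ = 370093.5 mm³.
A = π r² = π × 0.875² = 2.4053 mm².
Length = 370093.5 / 2.4053 = 153865.84 mm = 153.87 m.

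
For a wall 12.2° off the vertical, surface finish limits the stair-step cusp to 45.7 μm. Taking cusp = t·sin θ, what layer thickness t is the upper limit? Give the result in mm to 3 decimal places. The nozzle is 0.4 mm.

0.216 mm

sin(12.2°) = 0.2113; t_max = 0.0457/0.2113 = 0.216 mm.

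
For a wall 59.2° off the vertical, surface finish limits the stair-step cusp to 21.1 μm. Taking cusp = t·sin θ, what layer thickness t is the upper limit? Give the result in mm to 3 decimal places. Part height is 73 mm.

t = h_c / sin θ = 0.0211 / 0.8590 = 0.025 mm.

0.025 mm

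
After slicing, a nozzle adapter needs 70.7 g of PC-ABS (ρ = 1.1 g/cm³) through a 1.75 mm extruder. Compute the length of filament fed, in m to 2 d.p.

26.72 m

Volume = 70.7 g / 1.1 g·cm⁻³ = 64.2727 cm³ = 64272.7 mm³.
Filament cross-section = π × (1.75/2)² = 2.4053 mm².
Length = 64272.7 / 2.4053 = 26721.28 mm = 26.72 m.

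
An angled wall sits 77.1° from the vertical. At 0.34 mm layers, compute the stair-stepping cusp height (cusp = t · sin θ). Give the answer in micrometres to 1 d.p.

331.4 μm

h_c = t·sin θ = 0.34 × 0.9748 = 0.331432 mm (331.4 μm).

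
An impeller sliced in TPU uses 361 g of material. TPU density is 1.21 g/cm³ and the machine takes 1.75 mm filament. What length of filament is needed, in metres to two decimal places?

124.04 m

Extruded volume: 361/1.21 = 298.3471 cm³ (298347.1 mm³).
Cross-section of 1.75 mm filament: π·(1.75/2)² = 2.4053 mm².
L = V/A = 298347.1/2.4053 = 124037.38 mm → 124.04 m.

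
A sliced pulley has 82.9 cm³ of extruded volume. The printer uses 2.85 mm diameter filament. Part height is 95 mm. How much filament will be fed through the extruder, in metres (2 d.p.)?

12.99 m

A = π r² = π × 1.425² = 6.3794 mm².
Length = 82.9 cm³ / 6.3794 mm² = 82900 / 6.3794 = 12994.95 mm = 12.99 m.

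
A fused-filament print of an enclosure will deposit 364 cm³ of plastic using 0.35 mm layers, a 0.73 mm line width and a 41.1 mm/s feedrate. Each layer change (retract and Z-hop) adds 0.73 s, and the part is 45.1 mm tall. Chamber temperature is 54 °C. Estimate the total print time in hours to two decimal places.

Extrusion cross-section = 0.35 × 0.73, so 0.2555 mm².
Total extruded path = 364000/0.2555 = 1424657.5 mm.
Extrusion time = 1424657.5 / 41.1 = 34663.2 s.
Layers = ⌈45.1/0.35⌉ = 129.
Non-print overhead = 129 × 0.73, so 94.17 s.
Total = 34663.2 + 94.17 = 34757.37 s = 9.65 hours.

9.65 hours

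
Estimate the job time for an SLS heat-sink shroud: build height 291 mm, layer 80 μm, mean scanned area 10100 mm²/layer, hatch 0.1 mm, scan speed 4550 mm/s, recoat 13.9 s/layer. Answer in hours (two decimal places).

36.48 hours

Layers = ⌈291/0.08⌉ = 3638.
Per-layer scan distance: 10100 / 0.1 → 101000 mm.
Per-layer scan time = 101000 / 4550, so 22.1978 s.
Time per layer: 22.1978 + 13.9 → 36.0978 s.
Total: 3638 × 36.0978 s = 131323.7964 s → 36.48 hours.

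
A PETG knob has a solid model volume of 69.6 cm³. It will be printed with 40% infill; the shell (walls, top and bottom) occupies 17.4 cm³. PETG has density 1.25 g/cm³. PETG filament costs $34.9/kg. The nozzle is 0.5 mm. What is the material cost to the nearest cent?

Volume inside the shell = 69.6 − 17.4 = 52.2 cm³.
Infill deposited = 0.40 × 52.2 = 20.88 cm³.
Deposited volume = 17.4 + 20.88 = 38.28 cm³.
Mass = 38.28 × 1.25 = 47.85 g.
Cost = 47.85 g / 1000 × $34.9/kg = $1.67.

$1.67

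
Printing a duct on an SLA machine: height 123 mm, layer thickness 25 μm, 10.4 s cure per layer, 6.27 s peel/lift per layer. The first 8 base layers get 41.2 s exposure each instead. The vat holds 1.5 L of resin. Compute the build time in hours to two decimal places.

22.85 hours

Layers = ⌈123/0.025⌉ = 4920.
Base layers = 8 × (41.2 + 6.27) = 379.76 s.
Remaining layers = 4912 × (10.4 + 6.27), so 81883.04 s.
Sum: 379.76 + 81883.04 = 82262.8 s → 22.85 hours.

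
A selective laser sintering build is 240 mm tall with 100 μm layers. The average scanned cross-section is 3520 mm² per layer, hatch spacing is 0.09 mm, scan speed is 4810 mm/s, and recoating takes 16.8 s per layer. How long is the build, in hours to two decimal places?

Number of layers: 240 / 0.1 → 2400 (rounded up).
Scan path per layer: 3520 / 0.09 → 39111.1 mm.
Laser time per layer = 39111.1 / 4810 = 8.1312 s.
Per-layer time = 8.1312 + 16.8, so 24.9312 s.
Build time = 2400 × 24.9312 = 59834.88 s = 16.62 hours.

16.62 hours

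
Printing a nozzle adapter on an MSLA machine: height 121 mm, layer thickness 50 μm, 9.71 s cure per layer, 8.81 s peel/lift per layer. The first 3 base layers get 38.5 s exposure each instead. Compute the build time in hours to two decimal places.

12.47 hours

Number of layers: 121 / 0.05 → 2420 (rounded up).
Base layers = 3 × (38.5 + 8.81) = 141.93 s.
Remaining layers = 2417 × (9.71 + 8.81), so 44762.84 s.
Total = 141.93 + 44762.84 = 44904.77 s = 12.47 hours.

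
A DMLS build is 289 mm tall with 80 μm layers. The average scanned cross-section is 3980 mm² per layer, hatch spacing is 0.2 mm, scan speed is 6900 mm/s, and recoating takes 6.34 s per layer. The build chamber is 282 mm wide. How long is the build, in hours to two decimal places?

Layer count = ceil(289 / 0.08) = 3613.
Scan path per layer = 3980 / 0.2, so 19900 mm.
Laser time per layer: 19900 / 6900 → 2.8841 s.
Per-layer time = 2.8841 + 6.34 = 9.2241 s.
3613 layers × 9.2241 s/layer = 33326.6733 s, i.e. 9.26 hours.

9.26 hours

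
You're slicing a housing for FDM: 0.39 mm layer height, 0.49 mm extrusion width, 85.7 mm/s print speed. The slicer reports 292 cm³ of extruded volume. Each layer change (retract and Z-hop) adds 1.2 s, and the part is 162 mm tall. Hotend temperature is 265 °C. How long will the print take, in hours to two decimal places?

Extrusion cross-section: 0.39 × 0.49 → 0.1911 mm².
Toolpath length = 292 cm³ / 0.1911 mm² = 292000 / 0.1911 = 1527995.8 mm.
Print-move time = 1527995.8 / 85.7 = 17829.6 s.
Layers = ⌈162/0.39⌉ = 416.
Layer-change overhead = 416 × 1.2, so 499.2 s.
Altogether 17829.6 + 499.2 = 18328.8 s, i.e. 5.09 hours.

5.09 hours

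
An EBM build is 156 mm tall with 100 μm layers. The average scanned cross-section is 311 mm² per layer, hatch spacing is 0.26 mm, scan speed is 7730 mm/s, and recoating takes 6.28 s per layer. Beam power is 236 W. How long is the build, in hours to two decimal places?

Layers = ⌈156/0.1⌉ = 1560.
Hatch length per layer: 311 / 0.26 → 1196.2 mm.
Scan time per layer = 1196.2 / 7730, so 0.1547 s.
Time per layer = 0.1547 + 6.28, so 6.4347 s.
1560 layers × 6.4347 s/layer = 10038.132 s, i.e. 2.79 hours.

2.79 hours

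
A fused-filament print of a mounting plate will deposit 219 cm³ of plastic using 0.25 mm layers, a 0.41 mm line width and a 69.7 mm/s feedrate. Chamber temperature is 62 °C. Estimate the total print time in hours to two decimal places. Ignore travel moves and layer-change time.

8.52 hours

Extrusion cross-section: 0.25 × 0.41 → 0.1025 mm².
Path length: 219000 mm³ / 0.1025 mm² → 2136585.4 mm.
Extrusion time: 2136585.4 / 69.7 → 30654 s.
That's 30654 s → 8.52 hours.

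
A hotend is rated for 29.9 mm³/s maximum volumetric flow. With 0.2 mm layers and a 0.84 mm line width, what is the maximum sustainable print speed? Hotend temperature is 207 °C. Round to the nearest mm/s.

Bead cross-section = 0.2 × 0.84 = 0.168 mm².
Max speed = 29.9 / 0.168 = 177.98 ≈ 178 mm/s.

178 mm/s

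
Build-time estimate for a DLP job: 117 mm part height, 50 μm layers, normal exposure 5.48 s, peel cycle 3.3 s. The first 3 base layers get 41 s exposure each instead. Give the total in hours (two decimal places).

5.74 hours

Layer count = ceil(117 / 0.05) = 2340.
Base layers: 3 × (41 + 3.3) → 132.9 s.
Regular layers = 2337 × (5.48 + 3.3), so 20518.86 s.
Total = 132.9 + 20518.86 = 20651.76 s = 5.74 hours.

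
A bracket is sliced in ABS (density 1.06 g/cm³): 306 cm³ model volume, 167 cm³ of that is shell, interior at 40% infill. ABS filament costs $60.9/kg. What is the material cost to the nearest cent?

Infill region = 306 − 167 = 139 cm³.
Infill volume: 0.40 × 139 → 55.6 cm³.
Deposited volume: 167 + 55.6 → 222.6 cm³.
Mass = 222.6 × 1.06 = 235.956 g.
At $60.9/kg: 235.956/1000 × 60.9 = $14.37.

$14.37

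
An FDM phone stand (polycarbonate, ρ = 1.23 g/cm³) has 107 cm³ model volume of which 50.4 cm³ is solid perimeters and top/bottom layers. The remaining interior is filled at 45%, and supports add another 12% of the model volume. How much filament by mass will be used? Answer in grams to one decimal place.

Infill region = 107 − 50.4, so 56.6 cm³.
Deposited infill = 0.45 × 56.6 = 25.47 cm³.
Support = 0.12 × 107 = 12.84 cm³.
Deposited volume = 50.4 + 25.47 + 12.84 = 88.71 cm³.
Mass: 88.71 × 1.23 → 109.1133 g.

109.1 g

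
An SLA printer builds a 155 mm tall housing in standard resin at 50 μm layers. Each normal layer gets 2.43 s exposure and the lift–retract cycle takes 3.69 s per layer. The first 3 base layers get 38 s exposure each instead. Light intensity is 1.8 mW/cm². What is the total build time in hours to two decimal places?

Layer count = ceil(155 / 0.05) = 3100.
Bottom layers = 3 × (38 + 3.69) = 125.07 s.
Remaining layers = 3097 × (2.43 + 3.69), so 18953.64 s.
Total = 125.07 + 18953.64 = 19078.71 s = 5.30 hours.

5.30 hours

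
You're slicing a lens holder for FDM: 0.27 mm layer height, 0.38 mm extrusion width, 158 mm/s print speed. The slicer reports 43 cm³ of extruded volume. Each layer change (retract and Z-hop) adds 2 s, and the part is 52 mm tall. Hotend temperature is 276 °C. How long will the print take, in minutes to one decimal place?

50.6 minutes

Extrusion cross-section = 0.27 × 0.38, so 0.1026 mm².
Toolpath length = 43 cm³ / 0.1026 mm² = 43000 / 0.1026 = 419103.3 mm.
Extrusion time = 419103.3 / 158, so 2652.6 s.
Layer count = ceil(52 / 0.27) = 193.
Layer-change overhead = 193 × 2 = 386 s.
Altogether 2652.6 + 386 = 3038.6 s, i.e. 50.6 minutes.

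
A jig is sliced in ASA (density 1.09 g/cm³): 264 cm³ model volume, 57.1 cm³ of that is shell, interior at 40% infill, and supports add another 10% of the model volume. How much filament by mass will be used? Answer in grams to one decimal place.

181.2 g

Interior volume = 264 − 57.1, so 206.9 cm³.
Deposited infill: 0.40 × 206.9 → 82.76 cm³.
Support = 0.10 × 264, so 26.4 cm³.
Total extruded = 57.1 + 82.76 + 26.4, so 166.26 cm³.
Mass = 166.26 × 1.09 = 181.2234 g.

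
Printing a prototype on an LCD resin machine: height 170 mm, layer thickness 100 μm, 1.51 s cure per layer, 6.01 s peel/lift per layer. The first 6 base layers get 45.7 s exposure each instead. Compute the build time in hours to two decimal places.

Layer count = ceil(170 / 0.1) = 1700.
Burn-in layers = 6 × (45.7 + 6.01) = 310.26 s.
Remaining layers = 1694 × (1.51 + 6.01), so 12738.88 s.
Total = 310.26 + 12738.88 = 13049.14 s = 3.62 hours.

3.62 hours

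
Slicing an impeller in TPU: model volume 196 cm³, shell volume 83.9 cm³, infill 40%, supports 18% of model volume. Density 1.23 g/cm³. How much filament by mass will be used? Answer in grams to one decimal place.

201.7 g

Infill region = 196 − 83.9, so 112.1 cm³.
Infill deposited = 0.40 × 112.1, so 44.84 cm³.
Support: 0.18 × 196 → 35.28 cm³.
Total extruded = 83.9 + 44.84 + 35.28, so 164.02 cm³.
Mass = 164.02 × 1.23, so 201.7446 g.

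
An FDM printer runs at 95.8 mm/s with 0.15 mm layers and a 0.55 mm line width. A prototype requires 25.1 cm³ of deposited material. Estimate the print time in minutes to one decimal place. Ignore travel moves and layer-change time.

Bead cross-section = 0.15 × 0.55 = 0.0825 mm².
Toolpath length = 25.1 cm³ / 0.0825 mm² = 25100 / 0.0825 = 304242.4 mm.
Print-move time = 304242.4 / 95.8 = 3175.8 s.
3175.8 s = 52.9 minutes.

52.9 minutes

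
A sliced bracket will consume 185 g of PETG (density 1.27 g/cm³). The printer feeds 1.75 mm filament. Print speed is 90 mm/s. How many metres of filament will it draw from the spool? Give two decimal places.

60.56 m

Extruded volume: 185/1.27 = 145.6693 cm³ (145669.3 mm³).
Cross-section of 1.75 mm filament: π·(1.75/2)² = 2.4053 mm².
L = V/A = 145669.3/2.4053 = 60561.8 mm → 60.56 m.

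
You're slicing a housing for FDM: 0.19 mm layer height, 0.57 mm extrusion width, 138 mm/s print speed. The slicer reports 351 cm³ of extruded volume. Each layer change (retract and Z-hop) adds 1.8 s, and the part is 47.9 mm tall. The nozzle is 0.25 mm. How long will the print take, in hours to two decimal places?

Extrusion cross-section = 0.19 × 0.57 = 0.1083 mm².
Toolpath length = 351 cm³ / 0.1083 mm² = 351000 / 0.1083 = 3240997.2 mm.
Print-move time: 3240997.2 / 138 → 23485.5 s.
Layer count = ceil(47.9 / 0.19) = 253.
Non-print overhead: 253 × 1.8 → 455.4 s.
Altogether 23485.5 + 455.4 = 23940.9 s, i.e. 6.65 hours.

6.65 hours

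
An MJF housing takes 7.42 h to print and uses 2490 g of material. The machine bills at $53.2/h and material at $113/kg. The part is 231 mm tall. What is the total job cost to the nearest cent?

$676.11

Machine cost = 53.2 × 7.42 = $394.744.
Feedstock cost: 113 × 2490/1000 → $281.37.
Total = 394.744 + 281.37 = 676.114 ≈ $676.11.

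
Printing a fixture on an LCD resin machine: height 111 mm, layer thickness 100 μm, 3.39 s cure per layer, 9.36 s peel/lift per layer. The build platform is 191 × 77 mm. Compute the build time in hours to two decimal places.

3.93 hours

Layer count = ceil(111 / 0.1) = 1110.
Each layer takes = 3.39 + 9.36, so 12.75 s.
Total = 1110 × 12.75 = 14152.5 s = 3.93 hours.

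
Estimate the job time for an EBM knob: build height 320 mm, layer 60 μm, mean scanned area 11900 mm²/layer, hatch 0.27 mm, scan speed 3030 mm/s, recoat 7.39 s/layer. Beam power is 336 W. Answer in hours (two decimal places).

Number of layers: 320 / 0.06 → 5334 (rounded up).
Hatch length per layer = 11900 / 0.27, so 44074.1 mm.
Per-layer scan time = 44074.1 / 3030, so 14.5459 s.
Layer cycle = 14.5459 + 7.39 = 21.9359 s.
Total: 5334 × 21.9359 s = 117006.0906 s → 32.50 hours.

32.50 hours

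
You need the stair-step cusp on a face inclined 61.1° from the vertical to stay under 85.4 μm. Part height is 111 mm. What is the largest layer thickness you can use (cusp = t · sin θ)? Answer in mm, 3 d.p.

t = h_c / sin θ = 0.0854 / 0.8755 = 0.098 mm.

0.098 mm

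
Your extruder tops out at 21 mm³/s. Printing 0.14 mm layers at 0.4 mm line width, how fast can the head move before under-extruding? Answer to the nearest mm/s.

375 mm/s

A = 0.14 × 0.4 = 0.056 mm².
Max speed = 21 / 0.056 = 375.00 ≈ 375 mm/s.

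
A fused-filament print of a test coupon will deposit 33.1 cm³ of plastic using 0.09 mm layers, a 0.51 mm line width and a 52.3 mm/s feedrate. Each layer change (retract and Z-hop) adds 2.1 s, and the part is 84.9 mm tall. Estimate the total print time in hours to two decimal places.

Bead cross-section = 0.09 × 0.51, so 0.0459 mm².
Path length: 33100 mm³ / 0.0459 mm² → 721132.9 mm.
Extrusion time = 721132.9 / 52.3, so 13788.4 s.
Layers = ⌈84.9/0.09⌉ = 944.
Non-print overhead = 944 × 2.1 = 1982.4 s.
Total = 13788.4 + 1982.4 = 15770.8 s = 4.38 hours.

4.38 hours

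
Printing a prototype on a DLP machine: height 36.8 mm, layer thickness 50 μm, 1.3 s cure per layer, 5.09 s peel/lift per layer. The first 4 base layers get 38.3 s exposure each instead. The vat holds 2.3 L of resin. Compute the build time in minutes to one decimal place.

Number of layers: 36.8 / 0.05 → 736 (rounded up).
Base layers: 4 × (38.3 + 5.09) → 173.56 s.
Normal layers = 732 × (1.3 + 5.09), so 4677.48 s.
Sum: 173.56 + 4677.48 = 4851.04 s → 80.9 minutes.

80.9 minutes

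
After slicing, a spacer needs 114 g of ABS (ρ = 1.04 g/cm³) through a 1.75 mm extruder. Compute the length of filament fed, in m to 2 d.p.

45.57 m

Volume = 114 g / 1.04 g·cm⁻³ = 109.6154 cm³ = 109615.4 mm³.
Cross-section of 1.75 mm filament: π·(1.75/2)² = 2.4053 mm².
L = V/A = 109615.4/2.4053 = 45572.44 mm → 45.57 m.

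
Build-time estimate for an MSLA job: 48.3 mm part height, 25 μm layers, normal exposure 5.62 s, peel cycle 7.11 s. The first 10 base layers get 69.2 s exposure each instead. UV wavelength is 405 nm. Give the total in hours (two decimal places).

7.01 hours

Layer count = ceil(48.3 / 0.025) = 1932.
Bottom layers = 10 × (69.2 + 7.11) = 763.1 s.
Regular layers: 1922 × (5.62 + 7.11) → 24467.06 s.
Total = 763.1 + 24467.06 = 25230.16 s = 7.01 hours.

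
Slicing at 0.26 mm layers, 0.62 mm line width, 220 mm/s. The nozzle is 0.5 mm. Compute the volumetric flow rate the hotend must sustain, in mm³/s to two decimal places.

35.46

Bead cross-section = 0.26 × 0.62, so 0.1612 mm².
Volumetric flow = 220 × 0.1612 = 35.46 mm³/s.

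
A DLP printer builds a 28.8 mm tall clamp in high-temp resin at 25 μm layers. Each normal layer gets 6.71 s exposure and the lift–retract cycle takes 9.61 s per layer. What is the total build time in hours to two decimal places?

Number of layers: 28.8 / 0.025 → 1152 (rounded up).
Cycle time: 6.71 + 9.61 → 16.32 s.
Total = 1152 × 16.32 = 18800.64 s = 5.22 hours.

5.22 hours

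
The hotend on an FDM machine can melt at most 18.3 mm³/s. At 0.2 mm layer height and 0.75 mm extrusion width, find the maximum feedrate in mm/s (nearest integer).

122 mm/s

Bead cross-section = 0.2 × 0.75 = 0.15 mm².
v_max = Q/A = 18.3/0.15 = 122.00 mm/s → 122 mm/s.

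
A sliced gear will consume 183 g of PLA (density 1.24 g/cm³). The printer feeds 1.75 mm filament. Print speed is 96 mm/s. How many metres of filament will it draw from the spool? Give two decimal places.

Volume = 183 g / 1.24 g·cm⁻³ = 147.5806 cm³ = 147580.6 mm³.
Filament cross-section = π × (1.75/2)² = 2.4053 mm².
Length = 147580.6 / 2.4053 = 61356.42 mm = 61.36 m.

61.36 m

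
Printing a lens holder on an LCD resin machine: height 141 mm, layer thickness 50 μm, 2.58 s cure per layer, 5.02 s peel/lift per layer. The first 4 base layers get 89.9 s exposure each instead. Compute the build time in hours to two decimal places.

Layer count = ceil(141 / 0.05) = 2820.
Bottom layers: 4 × (89.9 + 5.02) → 379.68 s.
Remaining layers = 2816 × (2.58 + 5.02), so 21401.6 s.
Sum: 379.68 + 21401.6 = 21781.28 s → 6.05 hours.

6.05 hours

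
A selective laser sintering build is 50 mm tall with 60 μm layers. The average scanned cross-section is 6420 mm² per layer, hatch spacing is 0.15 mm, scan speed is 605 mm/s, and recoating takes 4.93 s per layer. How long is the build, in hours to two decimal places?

Number of layers: 50 / 0.06 → 834 (rounded up).
Hatch length per layer = 6420 / 0.15, so 42800 mm.
Scan time per layer = 42800 / 605 = 70.7438 s.
Layer cycle: 70.7438 + 4.93 → 75.6738 s.
834 layers × 75.6738 s/layer = 63111.9492 s, i.e. 17.53 hours.

17.53 hours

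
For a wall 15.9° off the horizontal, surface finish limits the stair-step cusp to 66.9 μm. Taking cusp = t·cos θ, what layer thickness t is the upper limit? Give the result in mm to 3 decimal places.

cos(15.9°) = 0.9617; t_max = 0.0669/0.9617 = 0.070 mm.

0.070 mm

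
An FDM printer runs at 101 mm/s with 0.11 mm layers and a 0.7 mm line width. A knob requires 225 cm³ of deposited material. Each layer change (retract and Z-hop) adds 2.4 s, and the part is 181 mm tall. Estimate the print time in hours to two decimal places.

Line area = 0.11 × 0.7 = 0.077 mm².
Toolpath length = 225 cm³ / 0.077 mm² = 225000 / 0.077 = 2922077.9 mm.
Time extruding = 2922077.9 / 101, so 28931.5 s.
Layer count = ceil(181 / 0.11) = 1646.
Layer-change overhead = 1646 × 2.4, so 3950.4 s.
Altogether 28931.5 + 3950.4 = 32881.9 s, i.e. 9.13 hours.

9.13 hours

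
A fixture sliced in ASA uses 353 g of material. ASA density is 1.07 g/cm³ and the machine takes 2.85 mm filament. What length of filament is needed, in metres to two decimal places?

Extruded volume: 353/1.07 = 329.9065 cm³ (329906.5 mm³).
A = π r² = π × 1.425² = 6.3794 mm².
Length = 329906.5 / 6.3794 = 51714.35 mm = 51.71 m.

51.71 m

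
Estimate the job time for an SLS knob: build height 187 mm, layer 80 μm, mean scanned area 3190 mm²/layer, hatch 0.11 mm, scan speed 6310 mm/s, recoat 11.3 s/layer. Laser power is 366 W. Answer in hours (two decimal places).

10.32 hours

Layers = ⌈187/0.08⌉ = 2338.
Per-layer scan distance = 3190 / 0.11, so 29000 mm.
Laser time per layer = 29000 / 6310, so 4.5959 s.
Time per layer = 4.5959 + 11.3 = 15.8959 s.
Build time = 2338 × 15.8959 = 37164.6142 s = 10.32 hours.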